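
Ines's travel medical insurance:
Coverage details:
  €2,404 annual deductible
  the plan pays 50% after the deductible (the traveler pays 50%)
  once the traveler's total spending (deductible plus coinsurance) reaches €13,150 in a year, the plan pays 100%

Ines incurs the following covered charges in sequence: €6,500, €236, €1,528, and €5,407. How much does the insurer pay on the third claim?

€764

Claim 1 (€6,500): €2,404 to deductible, leaving €4,096; 50% of €4,096 = €2,048. Cost to traveler: €4,452. OOP to date €4,452. Plan pays €6,500 − €4,452 = €2,048.
Claim 2 (€236): deductible already satisfied, so traveler's share is 50% × €236 = €118. Traveler pays €118; OOP now €4,570. Plan pays €236 − €118 = €118.
Claim 3 (€1,528): deductible already satisfied, so traveler's share is 50% × €1,528 = €764. Traveler pays €764; OOP now €5,334. Plan pays €1,528 − €764 = €764.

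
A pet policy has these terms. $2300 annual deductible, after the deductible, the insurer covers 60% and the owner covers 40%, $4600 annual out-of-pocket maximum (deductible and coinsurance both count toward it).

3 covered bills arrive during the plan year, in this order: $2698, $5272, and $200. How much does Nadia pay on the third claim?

Claim 1 — $2698: deductible takes $2300, $398 remains; coinsurance $398 × 40% = $159.20. Owner owes $2459.20 (running OOP $2459.20).
Claim 2 — $5272: 40% coinsurance on $5272 = $2108.80. Cost to owner: $2108.80. OOP to date $4568.
Claim 3 — $200: deductible met; 40% of $200 = $80. OOP would hit $4648 > $4600, so the cap limits the owner to $4600 − $4568 = $32.

$32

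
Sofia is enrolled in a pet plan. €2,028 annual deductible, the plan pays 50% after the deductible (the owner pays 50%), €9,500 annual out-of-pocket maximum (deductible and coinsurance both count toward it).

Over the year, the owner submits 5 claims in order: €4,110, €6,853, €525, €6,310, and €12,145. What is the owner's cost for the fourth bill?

Claim 1 (€4,110): €2,028 to deductible, leaving €2,082; owner's 50% is €1,041. Owner pays €3,069; OOP now €3,069.
Claim 2 (€6,853): 50% coinsurance on €6,853 = €3,426.50. Owner pays €3,426.50; OOP now €6,495.50.
Claim 3 (€525): 50% coinsurance on €525 = €262.50. Cost to owner: €262.50. OOP to date €6,758.
Claim 4 (€6,310): 50% coinsurance on €6,310 = €3,155. That would push OOP to €9,913, over the €9,500 cap, so owner pays €9,500 − €6,758 = €2,742.

€2,742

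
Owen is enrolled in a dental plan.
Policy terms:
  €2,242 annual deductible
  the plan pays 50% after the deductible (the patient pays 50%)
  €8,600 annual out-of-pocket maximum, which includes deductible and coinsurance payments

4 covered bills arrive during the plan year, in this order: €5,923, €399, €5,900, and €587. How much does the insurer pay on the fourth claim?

€293.50

Claim 1 (€5,923): €2,242 finishes the deductible; €3,681 goes to coinsurance; coinsurance €3,681 × 50% = €1,840.50. Patient pays €4,082.50; OOP now €4,082.50. Insurer: €5,923 − €4,082.50 = €1,840.50.
Claim 2 (€399): deductible met; 50% of €399 = €199.50. Patient pays €199.50; OOP now €4,282. Plan pays €399 − €199.50 = €199.50.
Claim 3 (€5,900): deductible met; 50% of €5,900 = €2,950. Patient owes €2,950 (running OOP €7,232). Insurer: €5,900 − €2,950 = €2,950.
Claim 4 (€587): 50% coinsurance on €587 = €293.50. Cost to patient: €293.50. OOP to date €7,525.50. Plan pays €587 − €293.50 = €293.50.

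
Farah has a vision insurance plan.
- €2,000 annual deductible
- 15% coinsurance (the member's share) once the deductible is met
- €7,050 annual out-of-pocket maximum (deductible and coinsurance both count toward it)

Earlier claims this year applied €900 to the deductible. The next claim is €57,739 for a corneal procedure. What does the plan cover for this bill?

Remaining deductible: €2,000 − €900 = €1,100.
After the €1,100 deductible portion, €57,739 − €1,100 = €56,639 is subject to coinsurance.
Coinsurance: €56,639 × 15% = €8,495.85.
So the member owes €1,100 + €8,495.85 = €9,595.85 before any cap.
That would bring total out-of-pocket to €10,495.85, past the €7,050 cap. The member is capped at €7,050 − €900 = €6,150 on this claim.
The insurer covers the remainder: €57,739 − €6,150 = €51,589.

€51,589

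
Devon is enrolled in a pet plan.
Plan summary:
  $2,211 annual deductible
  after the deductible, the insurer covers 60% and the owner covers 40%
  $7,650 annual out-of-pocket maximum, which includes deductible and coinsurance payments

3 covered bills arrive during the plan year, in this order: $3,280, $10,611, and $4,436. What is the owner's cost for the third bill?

$767

Claim 1 ($3,280): $2,211 finishes the deductible; $1,069 goes to coinsurance; owner's 40% is $427.60. Cost to owner: $2,638.60. OOP to date $2,638.60.
Claim 2 ($10,611): deductible met; 40% of $10,611 = $4,244.40. Cost to owner: $4,244.40. OOP to date $6,883.
Claim 3 ($4,436): deductible met; 40% of $4,436 = $1,774.40. OOP would hit $8,657.40 > $7,650, so the cap limits the owner to $7,650 − $6,883 = $767.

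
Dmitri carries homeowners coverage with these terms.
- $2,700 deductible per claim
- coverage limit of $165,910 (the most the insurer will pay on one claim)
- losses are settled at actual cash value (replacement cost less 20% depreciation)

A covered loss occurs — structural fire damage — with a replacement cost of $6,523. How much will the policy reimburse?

At 20% depreciation, ACV = $6,523 − $1,304.60 = $5,218.40.
Less the $2,700 deductible: $5,218.40 − $2,700 = $2,518.40.
$2,518.40 ≤ $165,910, so the limit doesn't bind; insurer pays $2,518.40.

$2,518.40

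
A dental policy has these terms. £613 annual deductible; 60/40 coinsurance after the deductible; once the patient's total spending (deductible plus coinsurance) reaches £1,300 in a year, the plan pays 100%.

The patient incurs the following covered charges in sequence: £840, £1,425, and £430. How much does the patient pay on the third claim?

#1 (£840): deductible takes £613, £227 remains; 40% of £227 = £90.80. Patient pays £703.80; OOP now £703.80.
#2 (£1,425): deductible met; 40% of £1,425 = £570. Cost to patient: £570. OOP to date £1,273.80.
#3 (£430): 40% coinsurance on £430 = £172. Adding that to £1,273.80 gives £1,445.80, past the £1,300 cap; patient pays only £1,300 − £1,273.80 = £26.20.

£26.20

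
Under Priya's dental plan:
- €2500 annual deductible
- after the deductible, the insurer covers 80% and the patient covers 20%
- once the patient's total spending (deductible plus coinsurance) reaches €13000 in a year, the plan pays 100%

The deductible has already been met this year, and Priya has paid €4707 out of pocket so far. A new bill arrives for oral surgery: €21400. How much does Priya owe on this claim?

€4280

With the deductible met, the entire €21400 is subject to coinsurance.
Patient's 20% share of €21400 is €4280.
Year-to-date out-of-pocket becomes €4707 + €4280 = €8987, still under the €13000 maximum, so no cap applies.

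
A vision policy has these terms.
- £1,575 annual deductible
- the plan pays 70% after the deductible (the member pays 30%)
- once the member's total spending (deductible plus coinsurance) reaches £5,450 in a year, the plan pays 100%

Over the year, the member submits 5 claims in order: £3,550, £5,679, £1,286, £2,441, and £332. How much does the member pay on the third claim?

£385.80

#1 (£3,550): deductible takes £1,575, £1,975 remains; coinsurance £1,975 × 30% = £592.50. Member owes £2,167.50 (running OOP £2,167.50).
#2 (£5,679): 30% coinsurance on £5,679 = £1,703.70. Cost to member: £1,703.70. OOP to date £3,871.20.
#3 (£1,286): deductible met; 30% of £1,286 = £385.80. Cost to member: £385.80. OOP to date £4,257.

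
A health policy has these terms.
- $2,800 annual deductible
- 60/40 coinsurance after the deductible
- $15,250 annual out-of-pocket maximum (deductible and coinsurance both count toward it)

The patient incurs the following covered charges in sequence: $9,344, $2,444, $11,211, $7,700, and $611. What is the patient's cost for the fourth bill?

#1 ($9,344): $2,800 finishes the deductible; $6,544 goes to coinsurance; 40% of $6,544 = $2,617.60. Patient owes $5,417.60 (running OOP $5,417.60).
#2 ($2,444): deductible already satisfied, so patient's share is 40% × $2,444 = $977.60. Cost to patient: $977.60. OOP to date $6,395.20.
#3 ($11,211): deductible met; 40% of $11,211 = $4,484.40. Patient owes $4,484.40 (running OOP $10,879.60).
#4 ($7,700): deductible already satisfied, so patient's share is 40% × $7,700 = $3,080. Cost to patient: $3,080. OOP to date $13,959.60.

$3,080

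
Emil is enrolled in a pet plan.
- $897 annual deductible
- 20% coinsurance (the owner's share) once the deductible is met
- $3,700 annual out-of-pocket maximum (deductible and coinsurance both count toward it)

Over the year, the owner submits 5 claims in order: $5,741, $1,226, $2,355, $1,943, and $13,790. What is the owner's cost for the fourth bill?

$388.60

#1 ($5,741): deductible takes $897, $4,844 remains; 20% of $4,844 = $968.80. Owner owes $1,865.80 (running OOP $1,865.80).
#2 ($1,226): deductible already satisfied, so owner's share is 20% × $1,226 = $245.20. Owner pays $245.20; OOP now $2,111.
#3 ($2,355): 20% coinsurance on $2,355 = $471. Owner owes $471 (running OOP $2,582).
#4 ($1,943): deductible already satisfied, so owner's share is 20% × $1,943 = $388.60. Cost to owner: $388.60. OOP to date $2,970.60.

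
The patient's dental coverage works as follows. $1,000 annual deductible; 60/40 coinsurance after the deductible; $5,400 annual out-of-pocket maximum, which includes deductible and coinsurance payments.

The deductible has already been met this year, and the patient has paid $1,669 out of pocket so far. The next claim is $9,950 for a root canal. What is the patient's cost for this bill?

With the deductible met, the entire $9,950 is subject to coinsurance.
40% of $9,950 = $3,980 falls to the patient.
That would bring total out-of-pocket to $5,649, past the $5,400 cap. The patient is capped at $5,400 − $1,669 = $3,731 on this claim.

$3,731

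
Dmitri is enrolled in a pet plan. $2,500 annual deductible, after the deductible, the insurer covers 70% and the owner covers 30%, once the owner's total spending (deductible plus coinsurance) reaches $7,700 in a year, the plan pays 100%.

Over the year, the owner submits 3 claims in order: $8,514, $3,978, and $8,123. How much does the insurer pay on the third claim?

Claim 1 — $8,514: deductible takes $2,500, $6,014 remains; coinsurance $6,014 × 30% = $1,804.20. Cost to owner: $4,304.20. OOP to date $4,304.20. Insurer: $8,514 − $4,304.20 = $4,209.80.
Claim 2 — $3,978: 30% coinsurance on $3,978 = $1,193.40. Owner owes $1,193.40 (running OOP $5,497.60). Plan pays $3,978 − $1,193.40 = $2,784.60.
Claim 3 — $8,123: deductible already satisfied, so owner's share is 30% × $8,123 = $2,436.90. OOP would hit $7,934.50 > $7,700, so the cap limits the owner to $7,700 − $5,497.60 = $2,202.40. Insurer: $8,123 − $2,202.40 = $5,920.60.

$5,920.60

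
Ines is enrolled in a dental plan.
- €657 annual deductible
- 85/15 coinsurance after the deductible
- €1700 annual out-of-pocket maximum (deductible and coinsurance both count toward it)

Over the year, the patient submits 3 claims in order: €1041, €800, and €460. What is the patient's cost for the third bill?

#1 (€1041): deductible takes €657, €384 remains; 15% of €384 = €57.60. Cost to patient: €714.60. OOP to date €714.60.
#2 (€800): deductible already satisfied, so patient's share is 15% × €800 = €120. Patient pays €120; OOP now €834.60.
#3 (€460): deductible already satisfied, so patient's share is 15% × €460 = €69. Cost to patient: €69. OOP to date €903.60.

€69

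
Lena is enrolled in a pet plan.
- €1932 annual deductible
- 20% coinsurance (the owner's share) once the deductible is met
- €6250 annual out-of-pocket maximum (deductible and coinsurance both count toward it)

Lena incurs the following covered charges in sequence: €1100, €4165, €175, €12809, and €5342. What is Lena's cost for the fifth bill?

€1054.60

Claim 1 — €1100: entire amount goes to the deductible. Owner owes €1100 (running OOP €1100).
Claim 2 — €4165: €832 to deductible, leaving €3333; owner's 20% is €666.60. Owner pays €1498.60; OOP now €2598.60.
Claim 3 — €175: deductible already satisfied, so owner's share is 20% × €175 = €35. Cost to owner: €35. OOP to date €2633.60.
Claim 4 — €12809: 20% coinsurance on €12809 = €2561.80. Owner owes €2561.80 (running OOP €5195.40).
Claim 5 — €5342: deductible already satisfied, so owner's share is 20% × €5342 = €1068.40. OOP would hit €6263.80 > €6250, so the cap limits the owner to €6250 − €5195.40 = €1054.60.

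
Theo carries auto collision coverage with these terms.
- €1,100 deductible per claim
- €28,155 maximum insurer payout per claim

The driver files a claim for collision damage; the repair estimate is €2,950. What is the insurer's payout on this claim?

€1,850

Less the €1,100 deductible: €2,950 − €1,100 = €1,850.
€1,850 is within the €28,155 limit, so the insurer pays €1,850.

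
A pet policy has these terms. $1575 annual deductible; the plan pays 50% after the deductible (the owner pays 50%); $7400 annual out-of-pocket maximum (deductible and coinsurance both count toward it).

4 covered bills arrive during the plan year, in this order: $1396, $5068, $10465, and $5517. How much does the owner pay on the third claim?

$3380.50

Claim 1 ($1396): entire amount goes to the deductible. Cost to owner: $1396. OOP to date $1396.
Claim 2 ($5068): $179 finishes the deductible; $4889 goes to coinsurance; 50% of $4889 = $2444.50. Owner owes $2623.50 (running OOP $4019.50).
Claim 3 ($10465): deductible met; 50% of $10465 = $5232.50. Adding that to $4019.50 gives $9252, past the $7400 cap; owner pays only $7400 − $4019.50 = $3380.50.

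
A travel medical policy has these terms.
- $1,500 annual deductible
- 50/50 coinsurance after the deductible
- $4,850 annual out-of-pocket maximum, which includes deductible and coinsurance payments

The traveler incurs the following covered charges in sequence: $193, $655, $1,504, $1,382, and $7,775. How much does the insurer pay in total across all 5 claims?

$6,659

Bill 1, $193: entire amount goes to the deductible. Cost to traveler: $193. OOP to date $193. Plan pays $193 − $193 = $0.
Bill 2, $655: all of it applies to the deductible. Traveler owes $655 (running OOP $848). Insurer: $655 − $655 = $0.
Bill 3, $1,504: deductible takes $652, $852 remains; traveler's 50% is $426. Cost to traveler: $1,078. OOP to date $1,926. Insurer: $1,504 − $1,078 = $426.
Bill 4, $1,382: deductible already satisfied, so traveler's share is 50% × $1,382 = $691. Traveler pays $691; OOP now $2,617. Plan pays $1,382 − $691 = $691.
Bill 5, $7,775: deductible met; 50% of $7,775 = $3,887.50. OOP would hit $6,504.50 > $4,850, so the cap limits the traveler to $4,850 − $2,617 = $2,233. Insurer: $7,775 − $2,233 = $5,542.
Insurer total = bills − traveler's total = $11,509 − $4,850 = $6,659.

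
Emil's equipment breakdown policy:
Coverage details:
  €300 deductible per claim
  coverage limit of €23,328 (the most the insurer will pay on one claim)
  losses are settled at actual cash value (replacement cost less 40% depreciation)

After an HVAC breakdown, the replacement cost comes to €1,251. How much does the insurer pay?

€450.60

At 40% depreciation, ACV = €1,251 − €500.40 = €750.60.
Subtract the deductible: €750.60 − €300 = €450.60.
€450.60 ≤ €23,328, so the limit doesn't bind; insurer pays €450.60.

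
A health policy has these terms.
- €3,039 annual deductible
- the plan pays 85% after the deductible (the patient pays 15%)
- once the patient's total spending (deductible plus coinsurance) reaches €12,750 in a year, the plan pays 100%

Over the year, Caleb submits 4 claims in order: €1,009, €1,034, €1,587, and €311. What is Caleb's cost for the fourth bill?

Claim 1 — €1,009: all of it applies to the deductible. Cost to patient: €1,009. OOP to date €1,009.
Claim 2 — €1,034: entire amount goes to the deductible. Patient pays €1,034; OOP now €2,043.
Claim 3 — €1,587: €996 to deductible, leaving €591; 15% of €591 = €88.65. Patient owes €1,084.65 (running OOP €3,127.65).
Claim 4 — €311: deductible already satisfied, so patient's share is 15% × €311 = €46.65. Cost to patient: €46.65. OOP to date €3,174.30.

€46.65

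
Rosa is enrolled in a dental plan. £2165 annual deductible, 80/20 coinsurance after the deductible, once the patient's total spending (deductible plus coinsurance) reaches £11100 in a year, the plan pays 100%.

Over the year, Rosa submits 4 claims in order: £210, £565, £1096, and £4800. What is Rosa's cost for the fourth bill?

Claim 1 — £210: entire amount goes to the deductible. Patient owes £210 (running OOP £210).
Claim 2 — £565: all of it applies to the deductible. Patient owes £565 (running OOP £775).
Claim 3 — £1096: all of it applies to the deductible. Patient pays £1096; OOP now £1871.
Claim 4 — £4800: deductible takes £294, £4506 remains; coinsurance £4506 × 20% = £901.20. Patient owes £1195.20 (running OOP £3066.20).

£1195.20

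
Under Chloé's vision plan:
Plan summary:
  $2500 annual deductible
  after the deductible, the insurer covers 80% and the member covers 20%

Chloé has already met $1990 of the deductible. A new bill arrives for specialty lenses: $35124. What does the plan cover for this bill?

$27691.20

$1990 of the $2500 deductible is already met, leaving $510.
That leaves $35124 − $510 = $34614 for coinsurance.
Member's 20% share of $34614 is $6922.80.
That puts the member's cost at $510 + $6922.80 = $7432.80.
Insurer pays the balance: $35124 − $7432.80 = $27691.20.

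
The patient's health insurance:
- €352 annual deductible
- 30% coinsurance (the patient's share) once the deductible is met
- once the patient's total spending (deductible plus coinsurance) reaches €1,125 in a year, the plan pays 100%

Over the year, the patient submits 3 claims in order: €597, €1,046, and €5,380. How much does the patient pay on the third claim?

Claim 1 — €597: €352 finishes the deductible; €245 goes to coinsurance; patient's 30% is €73.50. Patient pays €425.50; OOP now €425.50.
Claim 2 — €1,046: 30% coinsurance on €1,046 = €313.80. Patient pays €313.80; OOP now €739.30.
Claim 3 — €5,380: 30% coinsurance on €5,380 = €1,614. OOP would hit €2,353.30 > €1,125, so the cap limits the patient to €1,125 − €739.30 = €385.70.

€385.70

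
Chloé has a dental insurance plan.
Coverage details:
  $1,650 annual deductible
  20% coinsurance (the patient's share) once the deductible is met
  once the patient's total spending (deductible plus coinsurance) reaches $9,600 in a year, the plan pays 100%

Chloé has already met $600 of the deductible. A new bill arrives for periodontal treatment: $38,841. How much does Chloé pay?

$8,608.20

Deductible still to meet: $1,650 − $600 = $1,050.
That leaves $38,841 − $1,050 = $37,791 for coinsurance.
20% of $37,791 = $7,558.20 falls to the patient.
Patient responsibility before any cap: $1,050 + $7,558.20 = $8,608.20.
Year-to-date out-of-pocket becomes $600 + $8,608.20 = $9,208.20, still under the $9,600 maximum, so no cap applies.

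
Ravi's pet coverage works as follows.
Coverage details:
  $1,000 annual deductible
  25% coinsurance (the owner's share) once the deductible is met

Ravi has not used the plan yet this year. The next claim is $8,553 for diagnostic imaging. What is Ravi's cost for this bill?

Nothing has been paid toward the $1,000 deductible, so the first $1,000 of this charge is applied there.
After the $1,000 deductible portion, $8,553 − $1,000 = $7,553 is subject to coinsurance.
Coinsurance: $7,553 × 25% = $1,888.25.
Owner responsibility: $1,000 + $1,888.25 = $2,888.25.

$2,888.25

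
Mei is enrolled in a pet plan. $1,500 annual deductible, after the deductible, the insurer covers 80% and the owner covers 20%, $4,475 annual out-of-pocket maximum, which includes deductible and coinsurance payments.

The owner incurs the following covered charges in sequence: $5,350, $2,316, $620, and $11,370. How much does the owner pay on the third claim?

Claim 1 — $5,350: $1,500 to deductible, leaving $3,850; owner's 20% is $770. Owner pays $2,270; OOP now $2,270.
Claim 2 — $2,316: 20% coinsurance on $2,316 = $463.20. Owner owes $463.20 (running OOP $2,733.20).
Claim 3 — $620: deductible met; 20% of $620 = $124. Owner pays $124; OOP now $2,857.20.

$124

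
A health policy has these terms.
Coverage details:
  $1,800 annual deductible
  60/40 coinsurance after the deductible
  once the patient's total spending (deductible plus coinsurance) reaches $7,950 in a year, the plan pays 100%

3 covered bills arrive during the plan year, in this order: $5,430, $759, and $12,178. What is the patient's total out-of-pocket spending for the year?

$7,950

Claim 1 ($5,430): deductible takes $1,800, $3,630 remains; patient's 40% is $1,452. Patient owes $3,252 (running OOP $3,252).
Claim 2 ($759): deductible met; 40% of $759 = $303.60. Cost to patient: $303.60. OOP to date $3,555.60.
Claim 3 ($12,178): deductible met; 40% of $12,178 = $4,871.20. OOP would hit $8,426.80 > $7,950, so the cap limits the patient to $7,950 − $3,555.60 = $4,394.40.
Total paid by the patient: $3,252 + $303.60 + $4,394.40 = $7,950.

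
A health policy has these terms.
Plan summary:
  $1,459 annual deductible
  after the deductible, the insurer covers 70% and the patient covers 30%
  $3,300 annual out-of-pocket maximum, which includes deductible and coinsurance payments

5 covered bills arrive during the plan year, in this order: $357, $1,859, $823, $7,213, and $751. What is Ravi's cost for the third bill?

#1 ($357): fully absorbed by the deductible. Patient owes $357 (running OOP $357).
#2 ($1,859): $1,102 finishes the deductible; $757 goes to coinsurance; patient's 30% is $227.10. Patient owes $1,329.10 (running OOP $1,686.10).
#3 ($823): deductible met; 30% of $823 = $246.90. Patient pays $246.90; OOP now $1,933.

$246.90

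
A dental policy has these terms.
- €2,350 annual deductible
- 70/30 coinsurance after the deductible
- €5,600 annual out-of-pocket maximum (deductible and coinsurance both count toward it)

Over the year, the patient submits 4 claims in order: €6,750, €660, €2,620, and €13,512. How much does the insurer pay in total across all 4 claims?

Claim 1 — €6,750: deductible takes €2,350, €4,400 remains; coinsurance €4,400 × 30% = €1,320. Cost to patient: €3,670. OOP to date €3,670. Plan pays €6,750 − €3,670 = €3,080.
Claim 2 — €660: deductible met; 30% of €660 = €198. Patient pays €198; OOP now €3,868. Insurer: €660 − €198 = €462.
Claim 3 — €2,620: deductible already satisfied, so patient's share is 30% × €2,620 = €786. Patient owes €786 (running OOP €4,654). Insurer: €2,620 − €786 = €1,834.
Claim 4 — €13,512: deductible already satisfied, so patient's share is 30% × €13,512 = €4,053.60. OOP would hit €8,707.60 > €5,600, so the cap limits the patient to €5,600 − €4,654 = €946. Insurer: €13,512 − €946 = €12,566.
Insurer total: €3,080 + €462 + €1,834 + €12,566 = €17,942.

€17,942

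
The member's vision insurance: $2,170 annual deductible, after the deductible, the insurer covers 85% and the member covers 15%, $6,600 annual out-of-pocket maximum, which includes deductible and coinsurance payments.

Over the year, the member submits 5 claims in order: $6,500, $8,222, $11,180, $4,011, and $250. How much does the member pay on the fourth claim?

$601.65

Claim 1 ($6,500): deductible takes $2,170, $4,330 remains; coinsurance $4,330 × 15% = $649.50. Cost to member: $2,819.50. OOP to date $2,819.50.
Claim 2 ($8,222): deductible met; 15% of $8,222 = $1,233.30. Cost to member: $1,233.30. OOP to date $4,052.80.
Claim 3 ($11,180): deductible met; 15% of $11,180 = $1,677. Cost to member: $1,677. OOP to date $5,729.80.
Claim 4 ($4,011): deductible met; 15% of $4,011 = $601.65. Cost to member: $601.65. OOP to date $6,331.45.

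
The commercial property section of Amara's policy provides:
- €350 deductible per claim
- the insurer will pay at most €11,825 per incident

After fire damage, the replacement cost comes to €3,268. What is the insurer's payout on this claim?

Less the €350 deductible: €3,268 − €350 = €2,918.
That's under the €11,825 cap, so the insurer reimburses the full €2,918.

€2,918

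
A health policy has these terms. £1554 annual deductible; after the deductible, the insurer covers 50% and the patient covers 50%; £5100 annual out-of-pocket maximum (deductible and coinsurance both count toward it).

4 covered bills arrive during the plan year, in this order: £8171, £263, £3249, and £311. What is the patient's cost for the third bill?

Claim 1 — £8171: deductible takes £1554, £6617 remains; coinsurance £6617 × 50% = £3308.50. Patient owes £4862.50 (running OOP £4862.50).
Claim 2 — £263: 50% coinsurance on £263 = £131.50. Patient owes £131.50 (running OOP £4994).
Claim 3 — £3249: deductible met; 50% of £3249 = £1624.50. That would push OOP to £6618.50, over the £5100 cap, so patient pays £5100 − £4994 = £106.

£106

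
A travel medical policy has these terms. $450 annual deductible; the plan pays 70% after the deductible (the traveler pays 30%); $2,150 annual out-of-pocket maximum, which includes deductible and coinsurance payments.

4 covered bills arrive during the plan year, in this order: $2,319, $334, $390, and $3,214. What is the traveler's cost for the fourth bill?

Claim 1 — $2,319: $450 finishes the deductible; $1,869 goes to coinsurance; traveler's 30% is $560.70. Cost to traveler: $1,010.70. OOP to date $1,010.70.
Claim 2 — $334: deductible already satisfied, so traveler's share is 30% × $334 = $100.20. Cost to traveler: $100.20. OOP to date $1,110.90.
Claim 3 — $390: 30% coinsurance on $390 = $117. Cost to traveler: $117. OOP to date $1,227.90.
Claim 4 — $3,214: deductible met; 30% of $3,214 = $964.20. That would push OOP to $2,192.10, over the $2,150 cap, so traveler pays $2,150 − $1,227.90 = $922.10.

$922.10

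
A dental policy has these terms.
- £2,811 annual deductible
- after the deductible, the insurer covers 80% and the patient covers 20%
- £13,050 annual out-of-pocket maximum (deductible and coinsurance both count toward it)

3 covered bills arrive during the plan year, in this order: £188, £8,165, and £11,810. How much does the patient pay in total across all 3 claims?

Claim 1 (£188): fully absorbed by the deductible. Patient pays £188; OOP now £188.
Claim 2 (£8,165): £2,623 to deductible, leaving £5,542; 20% of £5,542 = £1,108.40. Patient pays £3,731.40; OOP now £3,919.40.
Claim 3 (£11,810): deductible already satisfied, so patient's share is 20% × £11,810 = £2,362. Patient owes £2,362 (running OOP £6,281.40).
Total paid by the patient: £188 + £3,731.40 + £2,362 = £6,281.40.

£6,281.40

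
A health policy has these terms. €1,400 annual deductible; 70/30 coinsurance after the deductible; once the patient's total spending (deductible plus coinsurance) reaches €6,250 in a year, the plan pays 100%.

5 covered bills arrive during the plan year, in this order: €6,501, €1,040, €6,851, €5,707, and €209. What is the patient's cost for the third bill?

€2,055.30

#1 (€6,501): deductible takes €1,400, €5,101 remains; patient's 30% is €1,530.30. Cost to patient: €2,930.30. OOP to date €2,930.30.
#2 (€1,040): 30% coinsurance on €1,040 = €312. Patient owes €312 (running OOP €3,242.30).
#3 (€6,851): deductible met; 30% of €6,851 = €2,055.30. Cost to patient: €2,055.30. OOP to date €5,297.60.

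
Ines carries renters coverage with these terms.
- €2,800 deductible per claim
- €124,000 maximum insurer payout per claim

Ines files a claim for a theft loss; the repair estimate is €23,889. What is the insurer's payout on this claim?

After the deductible, €23,889 − €2,800 = €21,089 remains.
€21,089 ≤ €124,000, so the limit doesn't bind; insurer pays €21,089.

€21,089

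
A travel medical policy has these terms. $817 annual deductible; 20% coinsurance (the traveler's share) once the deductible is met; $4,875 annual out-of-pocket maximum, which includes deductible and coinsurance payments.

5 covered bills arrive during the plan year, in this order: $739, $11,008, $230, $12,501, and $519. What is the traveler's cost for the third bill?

Bill 1, $739: all of it applies to the deductible. Traveler pays $739; OOP now $739.
Bill 2, $11,008: $78 to deductible, leaving $10,930; coinsurance $10,930 × 20% = $2,186. Traveler pays $2,264; OOP now $3,003.
Bill 3, $230: deductible already satisfied, so traveler's share is 20% × $230 = $46. Cost to traveler: $46. OOP to date $3,049.

$46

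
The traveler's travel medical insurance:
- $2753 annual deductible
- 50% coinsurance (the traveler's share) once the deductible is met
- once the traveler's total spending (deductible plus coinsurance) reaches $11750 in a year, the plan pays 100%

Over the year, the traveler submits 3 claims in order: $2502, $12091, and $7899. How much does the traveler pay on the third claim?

$3077

#1 ($2502): fully absorbed by the deductible. Traveler pays $2502; OOP now $2502.
#2 ($12091): $251 to deductible, leaving $11840; traveler's 50% is $5920. Traveler pays $6171; OOP now $8673.
#3 ($7899): deductible already satisfied, so traveler's share is 50% × $7899 = $3949.50. That would push OOP to $12622.50, over the $11750 cap, so traveler pays $11750 − $8673 = $3077.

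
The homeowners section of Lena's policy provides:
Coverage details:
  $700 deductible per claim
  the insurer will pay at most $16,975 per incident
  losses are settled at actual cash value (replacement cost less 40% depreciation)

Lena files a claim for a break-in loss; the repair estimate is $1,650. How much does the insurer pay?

$290

Depreciate 40%: the covered value is $1,650 × 0.6 = $990.
Subtract the deductible: $990 − $700 = $290.
That's under the $16,975 cap, so the insurer reimburses the full $290.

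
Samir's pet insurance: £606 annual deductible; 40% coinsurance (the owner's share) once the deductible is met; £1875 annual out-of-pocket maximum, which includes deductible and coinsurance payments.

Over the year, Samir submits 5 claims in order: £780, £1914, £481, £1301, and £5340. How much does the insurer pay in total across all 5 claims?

#1 (£780): £606 to deductible, leaving £174; coinsurance £174 × 40% = £69.60. Owner pays £675.60; OOP now £675.60. Plan pays £780 − £675.60 = £104.40.
#2 (£1914): deductible already satisfied, so owner's share is 40% × £1914 = £765.60. Owner owes £765.60 (running OOP £1441.20). Plan pays £1914 − £765.60 = £1148.40.
#3 (£481): deductible met; 40% of £481 = £192.40. Owner pays £192.40; OOP now £1633.60. Insurer: £481 − £192.40 = £288.60.
#4 (£1301): deductible already satisfied, so owner's share is 40% × £1301 = £520.40. Adding that to £1633.60 gives £2154, past the £1875 cap; owner pays only £1875 − £1633.60 = £241.40. Plan pays £1301 − £241.40 = £1059.60.
#5 (£5340): deductible met; 40% of £5340 = £2136. OOP would hit £4011 > £1875, so the cap limits the owner to £1875 − £1875 = £0. Plan pays £5340 − £0 = £5340.
Insurer total = bills − owner's total = £9816 − £1875 = £7941.

£7941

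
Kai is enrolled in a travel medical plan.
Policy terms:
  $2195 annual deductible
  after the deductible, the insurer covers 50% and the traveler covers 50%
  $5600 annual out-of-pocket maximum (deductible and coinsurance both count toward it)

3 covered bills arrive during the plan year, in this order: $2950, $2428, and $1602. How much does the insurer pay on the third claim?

$801

Claim 1 — $2950: $2195 finishes the deductible; $755 goes to coinsurance; 50% of $755 = $377.50. Cost to traveler: $2572.50. OOP to date $2572.50. Plan pays $2950 − $2572.50 = $377.50.
Claim 2 — $2428: deductible already satisfied, so traveler's share is 50% × $2428 = $1214. Cost to traveler: $1214. OOP to date $3786.50. Plan pays $2428 − $1214 = $1214.
Claim 3 — $1602: deductible met; 50% of $1602 = $801. Traveler owes $801 (running OOP $4587.50). Plan pays $1602 − $801 = $801.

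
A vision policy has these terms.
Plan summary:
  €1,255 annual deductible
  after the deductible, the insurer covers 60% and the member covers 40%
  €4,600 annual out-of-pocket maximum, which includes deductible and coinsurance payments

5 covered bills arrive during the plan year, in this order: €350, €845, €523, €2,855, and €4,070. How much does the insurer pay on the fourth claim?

Claim 1 (€350): all of it applies to the deductible. Member pays €350; OOP now €350. Insurer: €350 − €350 = €0.
Claim 2 (€845): fully absorbed by the deductible. Cost to member: €845. OOP to date €1,195. Plan pays €845 − €845 = €0.
Claim 3 (€523): deductible takes €60, €463 remains; 40% of €463 = €185.20. Member pays €245.20; OOP now €1,440.20. Insurer: €523 − €245.20 = €277.80.
Claim 4 (€2,855): deductible already satisfied, so member's share is 40% × €2,855 = €1,142. Member pays €1,142; OOP now €2,582.20. Plan pays €2,855 − €1,142 = €1,713.

€1,713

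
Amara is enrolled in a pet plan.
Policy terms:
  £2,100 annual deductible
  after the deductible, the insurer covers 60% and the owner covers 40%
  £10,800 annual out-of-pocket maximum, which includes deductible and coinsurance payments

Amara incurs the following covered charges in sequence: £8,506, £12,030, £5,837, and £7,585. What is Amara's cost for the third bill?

£1,325.60

Bill 1, £8,506: £2,100 to deductible, leaving £6,406; owner's 40% is £2,562.40. Owner owes £4,662.40 (running OOP £4,662.40).
Bill 2, £12,030: 40% coinsurance on £12,030 = £4,812. Owner owes £4,812 (running OOP £9,474.40).
Bill 3, £5,837: 40% coinsurance on £5,837 = £2,334.80. Adding that to £9,474.40 gives £11,809.20, past the £10,800 cap; owner pays only £10,800 − £9,474.40 = £1,325.60.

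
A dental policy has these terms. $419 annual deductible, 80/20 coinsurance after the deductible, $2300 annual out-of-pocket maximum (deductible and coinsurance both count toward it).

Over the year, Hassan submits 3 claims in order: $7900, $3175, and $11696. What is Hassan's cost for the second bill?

#1 ($7900): $419 to deductible, leaving $7481; patient's 20% is $1496.20. Cost to patient: $1915.20. OOP to date $1915.20.
#2 ($3175): deductible already satisfied, so patient's share is 20% × $3175 = $635. OOP would hit $2550.20 > $2300, so the cap limits the patient to $2300 − $1915.20 = $384.80.

$384.80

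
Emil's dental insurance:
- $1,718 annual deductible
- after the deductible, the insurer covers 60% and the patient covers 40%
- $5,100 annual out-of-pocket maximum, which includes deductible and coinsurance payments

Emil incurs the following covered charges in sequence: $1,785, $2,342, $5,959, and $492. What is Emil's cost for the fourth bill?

#1 ($1,785): $1,718 to deductible, leaving $67; coinsurance $67 × 40% = $26.80. Patient owes $1,744.80 (running OOP $1,744.80).
#2 ($2,342): deductible met; 40% of $2,342 = $936.80. Cost to patient: $936.80. OOP to date $2,681.60.
#3 ($5,959): 40% coinsurance on $5,959 = $2,383.60. Cost to patient: $2,383.60. OOP to date $5,065.20.
#4 ($492): deductible met; 40% of $492 = $196.80. OOP would hit $5,262 > $5,100, so the cap limits the patient to $5,100 − $5,065.20 = $34.80.

$34.80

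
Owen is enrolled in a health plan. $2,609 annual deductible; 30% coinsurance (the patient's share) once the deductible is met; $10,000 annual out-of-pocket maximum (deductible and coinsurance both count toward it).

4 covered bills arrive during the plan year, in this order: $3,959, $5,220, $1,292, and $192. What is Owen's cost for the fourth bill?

Bill 1, $3,959: $2,609 to deductible, leaving $1,350; coinsurance $1,350 × 30% = $405. Patient pays $3,014; OOP now $3,014.
Bill 2, $5,220: deductible met; 30% of $5,220 = $1,566. Cost to patient: $1,566. OOP to date $4,580.
Bill 3, $1,292: 30% coinsurance on $1,292 = $387.60. Patient owes $387.60 (running OOP $4,967.60).
Bill 4, $192: deductible met; 30% of $192 = $57.60. Patient owes $57.60 (running OOP $5,025.20).

$57.60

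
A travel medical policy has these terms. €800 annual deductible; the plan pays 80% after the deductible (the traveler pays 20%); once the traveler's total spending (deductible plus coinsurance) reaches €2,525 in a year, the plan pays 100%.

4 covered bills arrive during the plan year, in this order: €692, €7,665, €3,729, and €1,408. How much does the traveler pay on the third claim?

€213.60

#1 (€692): all of it applies to the deductible. Traveler owes €692 (running OOP €692).
#2 (€7,665): €108 finishes the deductible; €7,557 goes to coinsurance; 20% of €7,557 = €1,511.40. Traveler owes €1,619.40 (running OOP €2,311.40).
#3 (€3,729): deductible met; 20% of €3,729 = €745.80. Adding that to €2,311.40 gives €3,057.20, past the €2,525 cap; traveler pays only €2,525 − €2,311.40 = €213.60.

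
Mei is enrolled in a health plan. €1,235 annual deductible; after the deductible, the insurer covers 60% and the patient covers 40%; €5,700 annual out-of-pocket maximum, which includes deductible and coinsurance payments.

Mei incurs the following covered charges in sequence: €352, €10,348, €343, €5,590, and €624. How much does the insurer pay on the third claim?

Bill 1, €352: entire amount goes to the deductible. Patient pays €352; OOP now €352. Insurer: €352 − €352 = €0.
Bill 2, €10,348: deductible takes €883, €9,465 remains; coinsurance €9,465 × 40% = €3,786. Cost to patient: €4,669. OOP to date €5,021. Plan pays €10,348 − €4,669 = €5,679.
Bill 3, €343: 40% coinsurance on €343 = €137.20. Patient owes €137.20 (running OOP €5,158.20). Plan pays €343 − €137.20 = €205.80.

€205.80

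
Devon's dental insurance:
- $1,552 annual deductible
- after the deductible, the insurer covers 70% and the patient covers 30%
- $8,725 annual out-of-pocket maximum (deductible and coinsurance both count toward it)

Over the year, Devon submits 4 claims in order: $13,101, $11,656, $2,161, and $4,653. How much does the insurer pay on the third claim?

Claim 1 ($13,101): $1,552 to deductible, leaving $11,549; patient's 30% is $3,464.70. Cost to patient: $5,016.70. OOP to date $5,016.70. Plan pays $13,101 − $5,016.70 = $8,084.30.
Claim 2 ($11,656): deductible met; 30% of $11,656 = $3,496.80. Patient pays $3,496.80; OOP now $8,513.50. Plan pays $11,656 − $3,496.80 = $8,159.20.
Claim 3 ($2,161): deductible met; 30% of $2,161 = $648.30. Adding that to $8,513.50 gives $9,161.80, past the $8,725 cap; patient pays only $8,725 − $8,513.50 = $211.50. Plan pays $2,161 − $211.50 = $1,949.50.

$1,949.50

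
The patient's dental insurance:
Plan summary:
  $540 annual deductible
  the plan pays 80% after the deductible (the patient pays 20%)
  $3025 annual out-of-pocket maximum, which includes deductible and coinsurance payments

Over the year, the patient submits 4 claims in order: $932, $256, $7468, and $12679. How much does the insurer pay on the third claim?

$5974.40

Claim 1 ($932): deductible takes $540, $392 remains; coinsurance $392 × 20% = $78.40. Patient pays $618.40; OOP now $618.40. Insurer: $932 − $618.40 = $313.60.
Claim 2 ($256): 20% coinsurance on $256 = $51.20. Patient pays $51.20; OOP now $669.60. Insurer: $256 − $51.20 = $204.80.
Claim 3 ($7468): 20% coinsurance on $7468 = $1493.60. Cost to patient: $1493.60. OOP to date $2163.20. Insurer: $7468 − $1493.60 = $5974.40.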